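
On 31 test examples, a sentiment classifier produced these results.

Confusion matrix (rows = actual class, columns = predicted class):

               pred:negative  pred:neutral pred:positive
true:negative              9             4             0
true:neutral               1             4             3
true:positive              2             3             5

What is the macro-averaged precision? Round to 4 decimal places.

Per-class precision (TP/(TP+FP)):
  negative: TP=9, FP=1+2=3 → 9/12 = 0.75000
  neutral: TP=4, FP=4+3=7 → 4/11 = 0.36364
  positive: TP=5, FP=0+3=3 → 5/8 = 0.62500
Macro-precision = mean = (0.75000 + 0.36364 + 0.62500) / 3 = 0.5795

0.5795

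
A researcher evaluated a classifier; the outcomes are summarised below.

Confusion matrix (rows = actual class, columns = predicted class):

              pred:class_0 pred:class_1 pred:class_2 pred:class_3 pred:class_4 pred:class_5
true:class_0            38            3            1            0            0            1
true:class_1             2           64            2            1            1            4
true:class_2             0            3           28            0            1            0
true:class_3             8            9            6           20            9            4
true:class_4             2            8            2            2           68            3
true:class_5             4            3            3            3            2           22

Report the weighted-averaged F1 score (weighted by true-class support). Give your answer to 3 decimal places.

Per-class F1 score (2·TP/(2·TP+FP+FN)):
  class_0: TP=38, FP=2+0+8+2+4=16, FN=3+1+0+0+1=5 → 76/97 = 0.7835
  class_1: TP=64, FP=3+3+9+8+3=26, FN=2+2+1+1+4=10 → 128/164 = 0.7805
  class_2: TP=28, FP=1+2+6+2+3=14, FN=0+3+0+1+0=4 → 56/74 = 0.7568
  class_3: TP=20, FP=0+1+0+2+3=6, FN=8+9+6+9+4=36 → 40/82 = 0.4878
  class_4: TP=68, FP=0+1+1+9+2=13, FN=2+8+2+2+3=17 → 136/166 = 0.8193
  class_5: TP=22, FP=1+4+0+4+3=12, FN=4+3+3+3+2=15 → 44/71 = 0.6197
Weighted-F1 score = Σ (supportᵢ/N)·F1 scoreᵢ with N=327: (43/327)·0.7835 + (74/327)·0.7805 + (32/327)·0.7568 + (56/327)·0.4878 + (85/327)·0.8193 + (37/327)·0.6197 = 0.720

0.720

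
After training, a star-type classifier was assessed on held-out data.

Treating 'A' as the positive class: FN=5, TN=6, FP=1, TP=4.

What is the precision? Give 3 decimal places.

Precision = TP/(TP+FP) = 4/(4+1) = 4/5 = 0.800

0.800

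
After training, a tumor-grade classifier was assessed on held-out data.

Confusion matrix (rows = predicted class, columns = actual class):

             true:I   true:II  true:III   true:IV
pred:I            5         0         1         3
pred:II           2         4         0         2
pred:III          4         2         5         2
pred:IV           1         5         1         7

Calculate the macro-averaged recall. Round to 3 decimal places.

0.499

Per-class recall (TP/(TP+FN)):
  I: TP=5, FN=2+4+1=7 → 5/12 = 0.4167
  II: TP=4, FN=0+2+5=7 → 4/11 = 0.3636
  III: TP=5, FN=1+0+1=2 → 5/7 = 0.7143
  IV: TP=7, FN=3+2+2=7 → 7/14 = 0.5000
Macro-recall = mean = (0.4167 + 0.3636 + 0.7143 + 0.5000) / 4 = 0.499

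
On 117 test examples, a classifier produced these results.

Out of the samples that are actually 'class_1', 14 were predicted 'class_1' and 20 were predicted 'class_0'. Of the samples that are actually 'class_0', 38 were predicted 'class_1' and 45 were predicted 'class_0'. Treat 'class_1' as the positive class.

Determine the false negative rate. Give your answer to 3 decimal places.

FNR = FN/(FN+TP) = 20/(20+14) = 0.588

0.588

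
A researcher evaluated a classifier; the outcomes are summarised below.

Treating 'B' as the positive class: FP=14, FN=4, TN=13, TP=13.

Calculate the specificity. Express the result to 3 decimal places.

Specificity = TN/(TN+FP) = 13/(13+14) = 0.481

0.481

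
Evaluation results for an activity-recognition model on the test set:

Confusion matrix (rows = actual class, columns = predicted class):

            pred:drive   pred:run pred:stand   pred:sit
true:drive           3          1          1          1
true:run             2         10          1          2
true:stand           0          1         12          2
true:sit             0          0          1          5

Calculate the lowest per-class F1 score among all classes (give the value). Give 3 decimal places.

Per-class F1 score (2·TP/(2·TP+FP+FN)):
  drive: TP=3, FP=2+0+0=2, FN=1+1+1=3 → 6/11 = 0.5455
  run: TP=10, FP=1+1+0=2, FN=2+1+2=5 → 20/27 = 0.7407
  stand: TP=12, FP=1+1+1=3, FN=0+1+2=3 → 24/30 = 0.8000
  sit: TP=5, FP=1+2+2=5, FN=0+0+1=1 → 10/16 = 0.6250
Lowest is class 'drive' with F1 score = 0.545.

0.545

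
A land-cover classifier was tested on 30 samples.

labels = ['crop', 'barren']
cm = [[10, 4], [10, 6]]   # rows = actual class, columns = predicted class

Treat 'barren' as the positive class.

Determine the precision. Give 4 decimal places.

0.6000

Precision = TP/(TP+FP) = 6/(6+4) = 6/10 = 0.6000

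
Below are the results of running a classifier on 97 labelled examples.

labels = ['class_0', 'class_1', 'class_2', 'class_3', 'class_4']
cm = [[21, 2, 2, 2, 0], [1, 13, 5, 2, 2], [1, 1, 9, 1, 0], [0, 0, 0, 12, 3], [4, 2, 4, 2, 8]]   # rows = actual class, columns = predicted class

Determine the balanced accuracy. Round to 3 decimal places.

0.659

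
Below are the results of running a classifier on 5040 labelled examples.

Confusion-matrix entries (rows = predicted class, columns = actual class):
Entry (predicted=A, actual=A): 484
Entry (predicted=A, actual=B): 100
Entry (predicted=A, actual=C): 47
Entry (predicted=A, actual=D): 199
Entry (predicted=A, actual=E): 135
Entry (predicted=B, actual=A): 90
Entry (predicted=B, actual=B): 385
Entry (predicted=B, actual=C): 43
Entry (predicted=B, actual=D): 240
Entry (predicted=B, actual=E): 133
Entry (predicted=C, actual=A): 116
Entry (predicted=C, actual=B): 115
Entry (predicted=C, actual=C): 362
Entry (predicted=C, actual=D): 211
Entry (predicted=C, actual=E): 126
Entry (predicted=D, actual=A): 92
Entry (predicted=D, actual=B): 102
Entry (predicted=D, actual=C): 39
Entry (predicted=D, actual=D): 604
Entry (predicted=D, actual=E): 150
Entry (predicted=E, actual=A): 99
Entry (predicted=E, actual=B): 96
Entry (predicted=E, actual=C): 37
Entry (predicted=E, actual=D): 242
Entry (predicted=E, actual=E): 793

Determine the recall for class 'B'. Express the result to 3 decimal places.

0.482

recall = TP/(TP+FN).
B: TP=385, FN=100+115+102+96=413 → 385/798 = 0.4825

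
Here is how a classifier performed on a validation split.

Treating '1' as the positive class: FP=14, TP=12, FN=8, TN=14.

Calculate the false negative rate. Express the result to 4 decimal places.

FNR = FN/(FN+TP) = 8/(8+12) = 0.4000

0.4000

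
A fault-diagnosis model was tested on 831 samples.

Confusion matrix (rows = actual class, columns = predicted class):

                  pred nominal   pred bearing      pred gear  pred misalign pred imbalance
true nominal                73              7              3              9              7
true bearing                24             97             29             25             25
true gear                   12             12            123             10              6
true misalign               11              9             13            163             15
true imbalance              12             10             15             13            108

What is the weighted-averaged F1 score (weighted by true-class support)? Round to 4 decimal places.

Per-class F1 score (2·TP/(2·TP+FP+FN)):
  nominal: TP=73, FP=24+12+11+12=59, FN=7+3+9+7=26 → 146/231 = 0.63203
  bearing: TP=97, FP=7+12+9+10=38, FN=24+29+25+25=103 → 194/335 = 0.57910
  gear: TP=123, FP=3+29+13+15=60, FN=12+12+10+6=40 → 246/346 = 0.71098
  misalign: TP=163, FP=9+25+10+13=57, FN=11+9+13+15=48 → 326/431 = 0.75638
  imbalance: TP=108, FP=7+25+6+15=53, FN=12+10+15+13=50 → 216/319 = 0.67712
Weighted-F1 score = Σ (supportᵢ/N)·F1 scoreᵢ with N=831: (99/831)·0.63203 + (200/831)·0.57910 + (163/831)·0.71098 + (211/831)·0.75638 + (158/831)·0.67712 = 0.6749

0.6749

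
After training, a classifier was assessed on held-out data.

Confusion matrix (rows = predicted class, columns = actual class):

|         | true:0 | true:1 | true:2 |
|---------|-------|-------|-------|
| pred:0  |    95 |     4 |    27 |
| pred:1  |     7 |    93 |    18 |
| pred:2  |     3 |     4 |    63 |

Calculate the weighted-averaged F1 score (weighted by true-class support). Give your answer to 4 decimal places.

Per-class F1 score (2·TP/(2·TP+FP+FN)):
  0: TP=95, FP=4+27=31, FN=7+3=10 → 190/231 = 0.82251
  1: TP=93, FP=7+18=25, FN=4+4=8 → 186/219 = 0.84932
  2: TP=63, FP=3+4=7, FN=27+18=45 → 126/178 = 0.70787
Weighted-F1 score = Σ (supportᵢ/N)·F1 scoreᵢ with N=314: (105/314)·0.82251 + (101/314)·0.84932 + (108/314)·0.70787 = 0.7917

0.7917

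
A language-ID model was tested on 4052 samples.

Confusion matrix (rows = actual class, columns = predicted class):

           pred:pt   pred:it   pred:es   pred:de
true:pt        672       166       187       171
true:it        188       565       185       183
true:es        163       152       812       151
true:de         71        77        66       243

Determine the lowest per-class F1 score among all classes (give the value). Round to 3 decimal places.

0.403

Per-class F1 score (2·TP/(2·TP+FP+FN)):
  pt: TP=672, FP=188+163+71=422, FN=166+187+171=524 → 1344/2290 = 0.5869
  it: TP=565, FP=166+152+77=395, FN=188+185+183=556 → 1130/2081 = 0.5430
  es: TP=812, FP=187+185+66=438, FN=163+152+151=466 → 1624/2528 = 0.6424
  de: TP=243, FP=171+183+151=505, FN=71+77+66=214 → 486/1205 = 0.4033
Lowest is class 'de' with F1 score = 0.403.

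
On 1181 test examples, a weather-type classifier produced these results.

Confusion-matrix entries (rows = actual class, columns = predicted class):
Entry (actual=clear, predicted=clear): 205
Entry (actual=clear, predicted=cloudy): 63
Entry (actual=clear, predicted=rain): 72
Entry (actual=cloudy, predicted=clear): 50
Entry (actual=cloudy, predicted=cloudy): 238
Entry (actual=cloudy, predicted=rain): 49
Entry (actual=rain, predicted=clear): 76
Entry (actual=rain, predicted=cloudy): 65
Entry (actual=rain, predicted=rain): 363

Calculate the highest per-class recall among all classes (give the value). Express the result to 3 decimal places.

0.720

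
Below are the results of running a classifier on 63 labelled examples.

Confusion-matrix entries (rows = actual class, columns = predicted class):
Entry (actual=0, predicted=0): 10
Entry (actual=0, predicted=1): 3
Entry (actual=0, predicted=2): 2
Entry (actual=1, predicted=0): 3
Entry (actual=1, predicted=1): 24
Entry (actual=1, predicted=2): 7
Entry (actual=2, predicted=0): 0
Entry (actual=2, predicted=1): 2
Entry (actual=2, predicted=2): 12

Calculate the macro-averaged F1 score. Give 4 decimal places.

0.7206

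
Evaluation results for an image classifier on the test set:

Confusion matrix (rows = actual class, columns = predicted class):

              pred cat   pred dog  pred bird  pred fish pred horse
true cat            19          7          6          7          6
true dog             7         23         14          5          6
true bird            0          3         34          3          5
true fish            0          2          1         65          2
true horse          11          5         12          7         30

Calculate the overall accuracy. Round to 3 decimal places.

Accuracy = trace / total = (19+23+34+65+30=171) / 280 = 171/280 = 0.611

0.611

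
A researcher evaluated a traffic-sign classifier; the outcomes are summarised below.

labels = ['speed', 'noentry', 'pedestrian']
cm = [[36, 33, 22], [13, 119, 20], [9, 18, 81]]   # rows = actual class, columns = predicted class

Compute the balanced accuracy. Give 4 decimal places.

0.6428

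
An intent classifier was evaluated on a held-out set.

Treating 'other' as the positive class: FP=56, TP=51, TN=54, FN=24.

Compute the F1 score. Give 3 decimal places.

0.560

Precision = TP/(TP+FP) = 51/107 = 0.4766
Recall = TP/(TP+FN) = 51/75 = 0.6800
F1 = 2·TP/(2·TP+FP+FN) = 102/182 = 0.560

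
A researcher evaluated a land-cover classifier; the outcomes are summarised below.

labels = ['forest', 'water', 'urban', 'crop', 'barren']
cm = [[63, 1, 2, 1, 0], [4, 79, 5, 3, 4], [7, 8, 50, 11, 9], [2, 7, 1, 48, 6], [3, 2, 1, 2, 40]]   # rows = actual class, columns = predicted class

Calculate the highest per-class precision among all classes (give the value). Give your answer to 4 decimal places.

0.8475

Per-class precision (TP/(TP+FP)):
  forest: TP=63, FP=4+7+2+3=16 → 63/79 = 0.79747
  water: TP=79, FP=1+8+7+2=18 → 79/97 = 0.81443
  urban: TP=50, FP=2+5+1+1=9 → 50/59 = 0.84746
  crop: TP=48, FP=1+3+11+2=17 → 48/65 = 0.73846
  barren: TP=40, FP=0+4+9+6=19 → 40/59 = 0.67797
Highest is class 'urban' with precision = 0.8475.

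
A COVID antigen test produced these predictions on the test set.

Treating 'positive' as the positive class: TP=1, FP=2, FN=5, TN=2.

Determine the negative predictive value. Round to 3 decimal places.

0.286

NPV = TN/(TN+FN) = 2/(2+5) = 0.286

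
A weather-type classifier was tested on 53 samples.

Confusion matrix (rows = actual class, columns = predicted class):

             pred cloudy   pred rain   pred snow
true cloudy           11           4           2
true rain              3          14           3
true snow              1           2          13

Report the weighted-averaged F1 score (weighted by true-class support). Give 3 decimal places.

Per-class F1 score (2·TP/(2·TP+FP+FN)):
  cloudy: TP=11, FP=3+1=4, FN=4+2=6 → 22/32 = 0.6875
  rain: TP=14, FP=4+2=6, FN=3+3=6 → 28/40 = 0.7000
  snow: TP=13, FP=2+3=5, FN=1+2=3 → 26/34 = 0.7647
Weighted-F1 score = Σ (supportᵢ/N)·F1 scoreᵢ with N=53: (17/53)·0.6875 + (20/53)·0.7000 + (16/53)·0.7647 = 0.716

0.716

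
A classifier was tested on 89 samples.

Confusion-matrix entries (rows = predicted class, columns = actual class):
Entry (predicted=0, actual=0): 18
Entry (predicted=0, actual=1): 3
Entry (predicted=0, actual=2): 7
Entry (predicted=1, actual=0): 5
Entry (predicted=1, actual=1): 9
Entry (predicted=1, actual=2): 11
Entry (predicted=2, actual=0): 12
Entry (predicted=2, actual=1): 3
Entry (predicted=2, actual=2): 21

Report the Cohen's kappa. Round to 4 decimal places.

0.2931

Observed agreement pₒ = trace/N = 48/89 = 0.53933
Expected agreement pₑ = Σ (rowᵢ·colᵢ)/N² = (35·28 + 15·25 + 39·36)/89² = 0.34831
κ = (pₒ − pₑ)/(1 − pₑ) = (0.53933 − 0.34831)/(1 − 0.34831) = 0.2931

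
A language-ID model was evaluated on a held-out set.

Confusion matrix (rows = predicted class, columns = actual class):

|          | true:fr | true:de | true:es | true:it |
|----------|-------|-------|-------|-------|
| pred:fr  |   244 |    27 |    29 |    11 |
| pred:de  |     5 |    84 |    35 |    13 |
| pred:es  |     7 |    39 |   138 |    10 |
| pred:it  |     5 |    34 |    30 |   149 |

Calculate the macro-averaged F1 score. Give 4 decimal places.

0.6919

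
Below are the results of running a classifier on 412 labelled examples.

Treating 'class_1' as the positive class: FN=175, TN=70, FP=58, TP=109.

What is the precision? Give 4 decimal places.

Precision = TP/(TP+FP) = 109/(109+58) = 109/167 = 0.6527

0.6527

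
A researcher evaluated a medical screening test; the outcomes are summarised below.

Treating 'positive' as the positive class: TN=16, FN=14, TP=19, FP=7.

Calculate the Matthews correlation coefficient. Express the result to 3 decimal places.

0.268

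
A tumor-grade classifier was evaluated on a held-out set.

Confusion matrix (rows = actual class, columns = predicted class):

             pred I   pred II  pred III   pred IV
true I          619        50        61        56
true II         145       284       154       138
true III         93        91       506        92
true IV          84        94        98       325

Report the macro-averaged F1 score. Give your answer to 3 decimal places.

Per-class F1 score (2·TP/(2·TP+FP+FN)):
  I: TP=619, FP=145+93+84=322, FN=50+61+56=167 → 1238/1727 = 0.7169
  II: TP=284, FP=50+91+94=235, FN=145+154+138=437 → 568/1240 = 0.4581
  III: TP=506, FP=61+154+98=313, FN=93+91+92=276 → 1012/1601 = 0.6321
  IV: TP=325, FP=56+138+92=286, FN=84+94+98=276 → 650/1212 = 0.5363
Macro-F1 score = mean = (0.7169 + 0.4581 + 0.6321 + 0.5363) / 4 = 0.586

0.586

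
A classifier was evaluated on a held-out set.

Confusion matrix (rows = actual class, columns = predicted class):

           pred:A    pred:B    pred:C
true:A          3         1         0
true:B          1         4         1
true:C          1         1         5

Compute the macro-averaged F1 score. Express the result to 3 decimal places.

Per-class F1 score (2·TP/(2·TP+FP+FN)):
  A: TP=3, FP=1+1=2, FN=1+0=1 → 6/9 = 0.6667
  B: TP=4, FP=1+1=2, FN=1+1=2 → 8/12 = 0.6667
  C: TP=5, FP=0+1=1, FN=1+1=2 → 10/13 = 0.7692
Macro-F1 score = mean = (0.6667 + 0.6667 + 0.7692) / 3 = 0.701

0.701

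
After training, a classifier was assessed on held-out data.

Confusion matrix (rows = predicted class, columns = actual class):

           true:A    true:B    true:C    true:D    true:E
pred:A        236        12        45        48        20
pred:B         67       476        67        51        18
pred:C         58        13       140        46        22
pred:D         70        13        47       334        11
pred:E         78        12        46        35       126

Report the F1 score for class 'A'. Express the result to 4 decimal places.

0.5425

Treat 'A' as positive and all other classes as negative.
F1 score = 2·TP/(2·TP+FP+FN).
A: TP=236, FP=12+45+48+20=125, FN=67+58+70+78=273 → 472/870 = 0.54253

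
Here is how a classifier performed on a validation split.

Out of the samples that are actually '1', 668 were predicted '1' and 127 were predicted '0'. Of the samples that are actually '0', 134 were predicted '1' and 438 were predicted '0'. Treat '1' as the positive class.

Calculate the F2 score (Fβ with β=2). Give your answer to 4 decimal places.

Fβ = (1+β²)·TP / ((1+β²)·TP + β²·FN + FP), with β²=4
= 5·668 / (5·668 + 4·127 + 134) = 0.8388

0.8388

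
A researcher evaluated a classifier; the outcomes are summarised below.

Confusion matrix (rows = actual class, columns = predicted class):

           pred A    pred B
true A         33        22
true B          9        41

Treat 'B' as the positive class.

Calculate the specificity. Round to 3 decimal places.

Specificity = TN/(TN+FP) = 33/(33+22) = 0.600

0.600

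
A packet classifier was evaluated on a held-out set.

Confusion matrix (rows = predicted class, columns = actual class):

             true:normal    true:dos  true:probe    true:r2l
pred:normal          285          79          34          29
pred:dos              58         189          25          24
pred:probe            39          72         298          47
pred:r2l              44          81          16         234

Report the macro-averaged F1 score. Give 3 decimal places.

Per-class F1 score (2·TP/(2·TP+FP+FN)):
  normal: TP=285, FP=79+34+29=142, FN=58+39+44=141 → 570/853 = 0.6682
  dos: TP=189, FP=58+25+24=107, FN=79+72+81=232 → 378/717 = 0.5272
  probe: TP=298, FP=39+72+47=158, FN=34+25+16=75 → 596/829 = 0.7189
  r2l: TP=234, FP=44+81+16=141, FN=29+24+47=100 → 468/709 = 0.6601
Macro-F1 score = mean = (0.6682 + 0.5272 + 0.7189 + 0.6601) / 4 = 0.644

0.644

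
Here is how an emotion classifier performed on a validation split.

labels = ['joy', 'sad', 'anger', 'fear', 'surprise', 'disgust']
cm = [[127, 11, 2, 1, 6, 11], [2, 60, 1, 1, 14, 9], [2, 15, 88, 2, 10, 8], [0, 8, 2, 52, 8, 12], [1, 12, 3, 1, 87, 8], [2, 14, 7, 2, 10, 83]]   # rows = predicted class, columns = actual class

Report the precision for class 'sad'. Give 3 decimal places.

Take TP from the diagonal, FP from the rest of the 'sad' prediction marginal, FN from the rest of the 'sad' actual marginal.
precision = TP/(TP+FP).
sad: TP=60, FP=2+1+1+14+9=27 → 60/87 = 0.6897

0.690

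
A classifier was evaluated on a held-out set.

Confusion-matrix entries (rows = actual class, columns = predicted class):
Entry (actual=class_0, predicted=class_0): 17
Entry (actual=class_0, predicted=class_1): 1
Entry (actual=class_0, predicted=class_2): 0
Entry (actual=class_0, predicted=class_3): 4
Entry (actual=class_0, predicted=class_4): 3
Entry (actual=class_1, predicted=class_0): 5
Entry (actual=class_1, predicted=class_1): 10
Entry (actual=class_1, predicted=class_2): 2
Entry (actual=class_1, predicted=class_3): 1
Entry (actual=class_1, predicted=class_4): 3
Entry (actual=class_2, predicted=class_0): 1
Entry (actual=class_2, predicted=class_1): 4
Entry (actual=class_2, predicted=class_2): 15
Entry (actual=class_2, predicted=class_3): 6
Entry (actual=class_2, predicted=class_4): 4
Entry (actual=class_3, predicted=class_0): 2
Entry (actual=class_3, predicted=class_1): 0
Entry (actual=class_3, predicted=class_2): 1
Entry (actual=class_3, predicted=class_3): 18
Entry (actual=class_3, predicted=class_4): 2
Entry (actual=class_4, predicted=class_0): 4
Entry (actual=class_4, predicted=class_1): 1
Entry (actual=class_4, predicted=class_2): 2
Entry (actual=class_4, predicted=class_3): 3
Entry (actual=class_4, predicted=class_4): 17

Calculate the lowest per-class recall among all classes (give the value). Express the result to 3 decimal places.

0.476

Per-class recall (TP/(TP+FN)):
  class_0: TP=17, FN=1+0+4+3=8 → 17/25 = 0.6800
  class_1: TP=10, FN=5+2+1+3=11 → 10/21 = 0.4762
  class_2: TP=15, FN=1+4+6+4=15 → 15/30 = 0.5000
  class_3: TP=18, FN=2+0+1+2=5 → 18/23 = 0.7826
  class_4: TP=17, FN=4+1+2+3=10 → 17/27 = 0.6296
Lowest is class 'class_1' with recall = 0.476.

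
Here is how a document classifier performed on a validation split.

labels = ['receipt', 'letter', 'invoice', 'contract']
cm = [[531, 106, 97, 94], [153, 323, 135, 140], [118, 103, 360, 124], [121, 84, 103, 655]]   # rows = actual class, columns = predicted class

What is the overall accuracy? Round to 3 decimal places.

Accuracy = trace / total = (531+323+360+655=1869) / 3247 = 1869/3247 = 0.576

0.576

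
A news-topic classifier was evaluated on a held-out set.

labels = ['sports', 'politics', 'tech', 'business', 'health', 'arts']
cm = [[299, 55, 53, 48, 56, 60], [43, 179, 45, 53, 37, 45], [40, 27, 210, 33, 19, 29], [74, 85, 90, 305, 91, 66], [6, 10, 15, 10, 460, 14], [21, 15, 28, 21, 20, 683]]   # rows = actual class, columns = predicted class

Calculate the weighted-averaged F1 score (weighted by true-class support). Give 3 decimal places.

0.628

Per-class F1 score (2·TP/(2·TP+FP+FN)):
  sports: TP=299, FP=43+40+74+6+21=184, FN=55+53+48+56+60=272 → 598/1054 = 0.5674
  politics: TP=179, FP=55+27+85+10+15=192, FN=43+45+53+37+45=223 → 358/773 = 0.4631
  tech: TP=210, FP=53+45+90+15+28=231, FN=40+27+33+19+29=148 → 420/799 = 0.5257
  business: TP=305, FP=48+53+33+10+21=165, FN=74+85+90+91+66=406 → 610/1181 = 0.5165
  health: TP=460, FP=56+37+19+91+20=223, FN=6+10+15+10+14=55 → 920/1198 = 0.7679
  arts: TP=683, FP=60+45+29+66+14=214, FN=21+15+28+21+20=105 → 1366/1685 = 0.8107
Weighted-F1 score = Σ (supportᵢ/N)·F1 scoreᵢ with N=3345: (571/3345)·0.5674 + (402/3345)·0.4631 + (358/3345)·0.5257 + (711/3345)·0.5165 + (515/3345)·0.7679 + (788/3345)·0.8107 = 0.628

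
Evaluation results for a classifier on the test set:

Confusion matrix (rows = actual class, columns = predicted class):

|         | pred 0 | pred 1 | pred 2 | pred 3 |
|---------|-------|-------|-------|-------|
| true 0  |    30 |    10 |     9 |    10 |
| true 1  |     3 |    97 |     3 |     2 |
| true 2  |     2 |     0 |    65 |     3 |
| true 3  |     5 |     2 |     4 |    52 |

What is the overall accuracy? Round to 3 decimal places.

0.822

Accuracy = trace / total = (30+97+65+52=244) / 297 = 244/297 = 0.822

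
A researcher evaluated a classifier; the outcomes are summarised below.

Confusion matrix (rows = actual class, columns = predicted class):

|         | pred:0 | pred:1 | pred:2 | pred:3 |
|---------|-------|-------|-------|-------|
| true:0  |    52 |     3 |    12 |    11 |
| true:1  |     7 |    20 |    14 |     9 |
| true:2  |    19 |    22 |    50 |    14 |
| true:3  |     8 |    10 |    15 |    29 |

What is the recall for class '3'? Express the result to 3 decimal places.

0.468

One-vs-rest for '3': TP = diagonal; FP = other classes predicted '3'; FN = '3' predicted as other.
recall = TP/(TP+FN).
3: TP=29, FN=8+10+15=33 → 29/62 = 0.4677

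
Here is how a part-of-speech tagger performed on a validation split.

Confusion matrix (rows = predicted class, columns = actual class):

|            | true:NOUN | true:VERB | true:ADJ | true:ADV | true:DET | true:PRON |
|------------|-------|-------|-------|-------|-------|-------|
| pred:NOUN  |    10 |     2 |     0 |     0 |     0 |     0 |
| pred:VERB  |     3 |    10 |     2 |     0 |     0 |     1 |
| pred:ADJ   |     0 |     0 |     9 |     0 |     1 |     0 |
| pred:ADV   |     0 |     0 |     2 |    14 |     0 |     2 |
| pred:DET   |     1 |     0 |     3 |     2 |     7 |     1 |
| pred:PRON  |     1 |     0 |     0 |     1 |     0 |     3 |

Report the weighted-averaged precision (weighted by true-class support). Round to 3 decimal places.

Per-class precision (TP/(TP+FP)):
  NOUN: TP=10, FP=2+0+0+0+0=2 → 10/12 = 0.8333
  VERB: TP=10, FP=3+2+0+0+1=6 → 10/16 = 0.6250
  ADJ: TP=9, FP=0+0+0+1+0=1 → 9/10 = 0.9000
  ADV: TP=14, FP=0+0+2+0+2=4 → 14/18 = 0.7778
  DET: TP=7, FP=1+0+3+2+1=7 → 7/14 = 0.5000
  PRON: TP=3, FP=1+0+0+1+0=2 → 3/5 = 0.6000
Weighted-precision = Σ (supportᵢ/N)·precisionᵢ with N=75: (15/75)·0.8333 + (12/75)·0.6250 + (16/75)·0.9000 + (17/75)·0.7778 + (8/75)·0.5000 + (7/75)·0.6000 = 0.744

0.744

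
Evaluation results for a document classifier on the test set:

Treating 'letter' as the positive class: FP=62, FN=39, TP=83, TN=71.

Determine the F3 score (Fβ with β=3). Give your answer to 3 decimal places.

0.668

Fβ = (1+β²)·TP / ((1+β²)·TP + β²·FN + FP), with β²=9
= 10·83 / (10·83 + 9·39 + 62) = 0.668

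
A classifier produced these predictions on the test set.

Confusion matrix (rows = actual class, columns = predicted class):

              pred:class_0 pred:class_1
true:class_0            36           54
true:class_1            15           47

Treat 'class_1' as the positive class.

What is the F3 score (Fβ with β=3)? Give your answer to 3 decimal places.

Fβ = (1+β²)·TP / ((1+β²)·TP + β²·FN + FP), with β²=9
= 10·47 / (10·47 + 9·15 + 54) = 0.713

0.713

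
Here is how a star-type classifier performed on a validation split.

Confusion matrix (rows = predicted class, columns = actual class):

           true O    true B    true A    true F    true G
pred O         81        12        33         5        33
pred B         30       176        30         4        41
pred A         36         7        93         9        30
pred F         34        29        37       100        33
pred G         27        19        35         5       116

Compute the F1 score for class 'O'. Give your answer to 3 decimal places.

0.435

Treat 'O' as positive and all other classes as negative.
F1 score = 2·TP/(2·TP+FP+FN).
O: TP=81, FP=12+33+5+33=83, FN=30+36+34+27=127 → 162/372 = 0.4355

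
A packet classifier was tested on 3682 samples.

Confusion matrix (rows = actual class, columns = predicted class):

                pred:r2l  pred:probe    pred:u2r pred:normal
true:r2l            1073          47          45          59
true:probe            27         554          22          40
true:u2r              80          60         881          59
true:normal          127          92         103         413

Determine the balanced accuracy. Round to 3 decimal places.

Balanced accuracy = mean of per-class recall.
  r2l: recall = 1073/1224 = 0.8766
  probe: recall = 554/643 = 0.8616
  u2r: recall = 881/1080 = 0.8157
  normal: recall = 413/735 = 0.5619
Mean = (0.8766 + 0.8616 + 0.8157 + 0.5619) / 4 = 0.779

0.779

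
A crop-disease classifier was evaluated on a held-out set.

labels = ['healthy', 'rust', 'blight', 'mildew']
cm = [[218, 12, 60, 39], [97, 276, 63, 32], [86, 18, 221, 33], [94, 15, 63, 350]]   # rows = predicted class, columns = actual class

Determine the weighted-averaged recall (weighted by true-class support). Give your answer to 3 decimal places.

0.635

Per-class recall (TP/(TP+FN)):
  healthy: TP=218, FN=97+86+94=277 → 218/495 = 0.4404
  rust: TP=276, FN=12+18+15=45 → 276/321 = 0.8598
  blight: TP=221, FN=60+63+63=186 → 221/407 = 0.5430
  mildew: TP=350, FN=39+32+33=104 → 350/454 = 0.7709
Weighted-recall = Σ (supportᵢ/N)·recallᵢ with N=1677: (495/1677)·0.4404 + (321/1677)·0.8598 + (407/1677)·0.5430 + (454/1677)·0.7709 = 0.635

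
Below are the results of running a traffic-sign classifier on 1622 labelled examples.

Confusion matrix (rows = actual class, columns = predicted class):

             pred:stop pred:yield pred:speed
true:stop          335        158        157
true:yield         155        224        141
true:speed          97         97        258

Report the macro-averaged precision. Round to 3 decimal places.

0.501

Per-class precision (TP/(TP+FP)):
  stop: TP=335, FP=155+97=252 → 335/587 = 0.5707
  yield: TP=224, FP=158+97=255 → 224/479 = 0.4676
  speed: TP=258, FP=157+141=298 → 258/556 = 0.4640
Macro-precision = mean = (0.5707 + 0.4676 + 0.4640) / 3 = 0.501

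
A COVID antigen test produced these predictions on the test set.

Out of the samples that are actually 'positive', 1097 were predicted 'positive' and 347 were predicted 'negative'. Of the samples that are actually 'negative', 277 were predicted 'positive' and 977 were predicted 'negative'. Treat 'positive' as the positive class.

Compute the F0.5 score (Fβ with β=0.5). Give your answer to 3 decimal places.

0.790

Fβ = (1+β²)·TP / ((1+β²)·TP + β²·FN + FP), with β²=1/4
= 1.25·1097 / (1.25·1097 + 0.25·347 + 277) = 0.790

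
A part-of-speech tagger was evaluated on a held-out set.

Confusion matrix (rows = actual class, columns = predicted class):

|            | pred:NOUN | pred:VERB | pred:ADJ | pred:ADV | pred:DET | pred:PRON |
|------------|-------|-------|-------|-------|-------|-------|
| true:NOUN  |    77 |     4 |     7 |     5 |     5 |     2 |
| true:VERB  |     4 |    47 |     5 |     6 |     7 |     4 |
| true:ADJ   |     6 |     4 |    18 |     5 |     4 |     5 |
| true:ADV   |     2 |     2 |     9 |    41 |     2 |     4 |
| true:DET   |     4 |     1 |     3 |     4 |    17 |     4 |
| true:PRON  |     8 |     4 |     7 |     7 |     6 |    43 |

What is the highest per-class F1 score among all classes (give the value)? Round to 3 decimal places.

0.766

Per-class F1 score (2·TP/(2·TP+FP+FN)):
  NOUN: TP=77, FP=4+6+2+4+8=24, FN=4+7+5+5+2=23 → 154/201 = 0.7662
  VERB: TP=47, FP=4+4+2+1+4=15, FN=4+5+6+7+4=26 → 94/135 = 0.6963
  ADJ: TP=18, FP=7+5+9+3+7=31, FN=6+4+5+4+5=24 → 36/91 = 0.3956
  ADV: TP=41, FP=5+6+5+4+7=27, FN=2+2+9+2+4=19 → 82/128 = 0.6406
  DET: TP=17, FP=5+7+4+2+6=24, FN=4+1+3+4+4=16 → 34/74 = 0.4595
  PRON: TP=43, FP=2+4+5+4+4=19, FN=8+4+7+7+6=32 → 86/137 = 0.6277
Highest is class 'NOUN' with F1 score = 0.766.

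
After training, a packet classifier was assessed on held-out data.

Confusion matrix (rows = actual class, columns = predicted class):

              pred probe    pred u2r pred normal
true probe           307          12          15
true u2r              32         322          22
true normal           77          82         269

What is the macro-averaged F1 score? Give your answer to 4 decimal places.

0.7883

Per-class F1 score (2·TP/(2·TP+FP+FN)):
  probe: TP=307, FP=32+77=109, FN=12+15=27 → 614/750 = 0.81867
  u2r: TP=322, FP=12+82=94, FN=32+22=54 → 644/792 = 0.81313
  normal: TP=269, FP=15+22=37, FN=77+82=159 → 538/734 = 0.73297
Macro-F1 score = mean = (0.81867 + 0.81313 + 0.73297) / 3 = 0.7883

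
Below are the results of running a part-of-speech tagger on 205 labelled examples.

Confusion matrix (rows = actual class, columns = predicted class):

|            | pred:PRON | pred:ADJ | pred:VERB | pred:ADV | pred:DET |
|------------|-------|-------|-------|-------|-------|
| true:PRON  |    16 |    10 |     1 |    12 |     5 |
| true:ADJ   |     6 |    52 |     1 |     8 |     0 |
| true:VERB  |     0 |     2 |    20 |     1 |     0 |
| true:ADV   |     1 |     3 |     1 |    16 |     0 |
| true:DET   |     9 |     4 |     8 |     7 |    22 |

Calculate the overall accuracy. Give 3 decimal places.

Accuracy = trace / total = (16+52+20+16+22=126) / 205 = 126/205 = 0.615

0.615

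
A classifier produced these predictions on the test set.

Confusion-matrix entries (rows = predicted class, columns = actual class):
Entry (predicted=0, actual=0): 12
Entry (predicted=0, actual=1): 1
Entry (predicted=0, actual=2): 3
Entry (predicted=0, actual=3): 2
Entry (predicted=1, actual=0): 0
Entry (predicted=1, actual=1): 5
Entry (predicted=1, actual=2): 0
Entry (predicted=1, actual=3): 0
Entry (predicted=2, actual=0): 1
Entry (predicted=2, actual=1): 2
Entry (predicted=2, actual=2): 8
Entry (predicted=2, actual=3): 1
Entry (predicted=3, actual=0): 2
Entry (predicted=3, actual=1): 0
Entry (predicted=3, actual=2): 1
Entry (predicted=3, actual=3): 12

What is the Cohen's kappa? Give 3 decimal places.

Observed agreement pₒ = trace/N = 37/50 = 0.7400
Expected agreement pₑ = Σ (rowᵢ·colᵢ)/N² = (15·18 + 8·5 + 12·12 + 15·15)/50² = 0.2716
κ = (pₒ − pₑ)/(1 − pₑ) = (0.7400 − 0.2716)/(1 − 0.2716) = 0.643

0.643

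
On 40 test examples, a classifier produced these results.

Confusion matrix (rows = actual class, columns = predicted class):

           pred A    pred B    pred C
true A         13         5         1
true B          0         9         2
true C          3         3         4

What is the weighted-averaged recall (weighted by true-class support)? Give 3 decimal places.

Per-class recall (TP/(TP+FN)):
  A: TP=13, FN=5+1=6 → 13/19 = 0.6842
  B: TP=9, FN=0+2=2 → 9/11 = 0.8182
  C: TP=4, FN=3+3=6 → 4/10 = 0.4000
Weighted-recall = Σ (supportᵢ/N)·recallᵢ with N=40: (19/40)·0.6842 + (11/40)·0.8182 + (10/40)·0.4000 = 0.650

0.650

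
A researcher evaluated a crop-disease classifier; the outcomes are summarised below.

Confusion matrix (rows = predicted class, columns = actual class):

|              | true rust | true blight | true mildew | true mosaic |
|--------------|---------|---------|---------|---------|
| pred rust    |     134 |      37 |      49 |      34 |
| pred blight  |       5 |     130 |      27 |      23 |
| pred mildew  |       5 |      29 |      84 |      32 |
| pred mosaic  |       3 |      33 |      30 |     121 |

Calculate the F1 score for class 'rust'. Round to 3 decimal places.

0.668

F1 score = 2·TP/(2·TP+FP+FN).
rust: TP=134, FP=37+49+34=120, FN=5+5+3=13 → 268/401 = 0.6683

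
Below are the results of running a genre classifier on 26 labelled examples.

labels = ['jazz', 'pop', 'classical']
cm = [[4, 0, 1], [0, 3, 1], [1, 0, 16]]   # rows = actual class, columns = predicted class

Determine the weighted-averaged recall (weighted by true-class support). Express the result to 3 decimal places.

Per-class recall (TP/(TP+FN)):
  jazz: TP=4, FN=0+1=1 → 4/5 = 0.8000
  pop: TP=3, FN=0+1=1 → 3/4 = 0.7500
  classical: TP=16, FN=1+0=1 → 16/17 = 0.9412
Weighted-recall = Σ (supportᵢ/N)·recallᵢ with N=26: (5/26)·0.8000 + (4/26)·0.7500 + (17/26)·0.9412 = 0.885

0.885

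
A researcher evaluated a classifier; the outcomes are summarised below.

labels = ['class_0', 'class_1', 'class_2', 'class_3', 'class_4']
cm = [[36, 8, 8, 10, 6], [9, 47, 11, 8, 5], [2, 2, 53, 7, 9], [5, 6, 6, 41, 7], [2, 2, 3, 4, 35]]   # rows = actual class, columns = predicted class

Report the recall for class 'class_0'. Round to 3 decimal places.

0.529

Take TP from the diagonal, FP from the rest of the 'class_0' prediction marginal, FN from the rest of the 'class_0' actual marginal.
recall = TP/(TP+FN).
class_0: TP=36, FN=8+8+10+6=32 → 36/68 = 0.5294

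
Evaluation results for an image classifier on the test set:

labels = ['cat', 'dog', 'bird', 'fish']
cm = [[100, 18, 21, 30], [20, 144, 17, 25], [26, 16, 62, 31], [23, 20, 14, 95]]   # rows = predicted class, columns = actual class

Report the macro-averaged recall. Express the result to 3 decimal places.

0.597

Per-class recall (TP/(TP+FN)):
  cat: TP=100, FN=20+26+23=69 → 100/169 = 0.5917
  dog: TP=144, FN=18+16+20=54 → 144/198 = 0.7273
  bird: TP=62, FN=21+17+14=52 → 62/114 = 0.5439
  fish: TP=95, FN=30+25+31=86 → 95/181 = 0.5249
Macro-recall = mean = (0.5917 + 0.7273 + 0.5439 + 0.5249) / 4 = 0.597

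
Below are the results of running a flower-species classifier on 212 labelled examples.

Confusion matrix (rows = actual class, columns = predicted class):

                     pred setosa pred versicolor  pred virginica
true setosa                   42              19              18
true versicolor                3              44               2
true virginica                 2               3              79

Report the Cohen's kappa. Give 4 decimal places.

Observed agreement pₒ = trace/N = 165/212 = 0.77830
Expected agreement pₑ = Σ (rowᵢ·colᵢ)/N² = (79·47 + 49·66 + 84·99)/212² = 0.33960
κ = (pₒ − pₑ)/(1 − pₑ) = (0.77830 − 0.33960)/(1 − 0.33960) = 0.6643

0.6643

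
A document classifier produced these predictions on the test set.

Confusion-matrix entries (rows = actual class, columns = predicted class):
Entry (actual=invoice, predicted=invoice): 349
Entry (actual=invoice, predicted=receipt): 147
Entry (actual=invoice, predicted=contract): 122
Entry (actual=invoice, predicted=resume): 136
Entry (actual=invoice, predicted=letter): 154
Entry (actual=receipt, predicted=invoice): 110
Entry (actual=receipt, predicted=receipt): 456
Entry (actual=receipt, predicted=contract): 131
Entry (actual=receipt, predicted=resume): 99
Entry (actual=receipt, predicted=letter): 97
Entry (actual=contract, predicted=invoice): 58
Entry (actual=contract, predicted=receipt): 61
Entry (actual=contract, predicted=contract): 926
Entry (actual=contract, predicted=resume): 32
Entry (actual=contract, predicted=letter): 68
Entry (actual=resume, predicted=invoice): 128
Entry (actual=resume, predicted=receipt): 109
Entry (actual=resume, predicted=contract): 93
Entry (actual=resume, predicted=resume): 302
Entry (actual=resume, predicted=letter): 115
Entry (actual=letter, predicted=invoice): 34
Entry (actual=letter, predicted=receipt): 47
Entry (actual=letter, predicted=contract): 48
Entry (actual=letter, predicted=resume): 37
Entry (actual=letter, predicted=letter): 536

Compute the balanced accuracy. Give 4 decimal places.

0.5743

Balanced accuracy = mean of per-class recall.
  invoice: recall = 349/908 = 0.38436
  receipt: recall = 456/893 = 0.51064
  contract: recall = 926/1145 = 0.80873
  resume: recall = 302/747 = 0.40428
  letter: recall = 536/702 = 0.76353
Mean = (0.38436 + 0.51064 + 0.80873 + 0.40428 + 0.76353) / 5 = 0.5743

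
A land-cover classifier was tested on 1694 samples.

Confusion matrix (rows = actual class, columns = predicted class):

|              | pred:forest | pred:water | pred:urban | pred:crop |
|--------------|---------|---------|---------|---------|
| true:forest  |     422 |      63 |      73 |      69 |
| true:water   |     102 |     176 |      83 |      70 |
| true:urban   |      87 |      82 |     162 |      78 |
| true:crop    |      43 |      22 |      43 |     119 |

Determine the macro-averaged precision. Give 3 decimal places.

Per-class precision (TP/(TP+FP)):
  forest: TP=422, FP=102+87+43=232 → 422/654 = 0.6453
  water: TP=176, FP=63+82+22=167 → 176/343 = 0.5131
  urban: TP=162, FP=73+83+43=199 → 162/361 = 0.4488
  crop: TP=119, FP=69+70+78=217 → 119/336 = 0.3542
Macro-precision = mean = (0.6453 + 0.5131 + 0.4488 + 0.3542) / 4 = 0.490

0.490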